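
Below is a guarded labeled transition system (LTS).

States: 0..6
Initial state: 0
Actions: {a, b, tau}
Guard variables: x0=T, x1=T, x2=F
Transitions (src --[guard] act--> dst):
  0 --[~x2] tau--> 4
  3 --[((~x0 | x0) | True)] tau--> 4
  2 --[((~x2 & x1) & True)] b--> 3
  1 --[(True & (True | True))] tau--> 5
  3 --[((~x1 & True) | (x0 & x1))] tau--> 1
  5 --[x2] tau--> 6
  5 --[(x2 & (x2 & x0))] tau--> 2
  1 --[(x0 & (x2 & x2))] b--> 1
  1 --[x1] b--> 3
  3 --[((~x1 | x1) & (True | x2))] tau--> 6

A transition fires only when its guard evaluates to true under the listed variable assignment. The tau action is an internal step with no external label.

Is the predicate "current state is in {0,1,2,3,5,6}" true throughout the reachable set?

Answer: INVARIANT VIOLATED at state 4

Analysis:
Safe = {0,1,2,3,5,6}
Reach set: {0,4}
  0: ok
  4: VIOLATES
counterexample path to 4: tau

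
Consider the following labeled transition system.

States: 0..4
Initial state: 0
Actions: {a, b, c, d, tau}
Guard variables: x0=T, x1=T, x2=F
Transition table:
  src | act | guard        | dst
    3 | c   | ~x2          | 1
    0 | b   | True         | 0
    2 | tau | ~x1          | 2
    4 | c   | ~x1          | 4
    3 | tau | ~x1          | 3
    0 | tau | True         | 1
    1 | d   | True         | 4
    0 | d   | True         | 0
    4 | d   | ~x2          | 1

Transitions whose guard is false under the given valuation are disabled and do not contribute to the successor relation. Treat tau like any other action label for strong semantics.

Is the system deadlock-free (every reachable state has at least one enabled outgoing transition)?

R = {0,1,4}
  0: b→0  d→0  tau→1  [deg 3]
  1: d→4  [deg 1]
  4: d→1  [deg 1]

Answer: DEADLOCK-FREE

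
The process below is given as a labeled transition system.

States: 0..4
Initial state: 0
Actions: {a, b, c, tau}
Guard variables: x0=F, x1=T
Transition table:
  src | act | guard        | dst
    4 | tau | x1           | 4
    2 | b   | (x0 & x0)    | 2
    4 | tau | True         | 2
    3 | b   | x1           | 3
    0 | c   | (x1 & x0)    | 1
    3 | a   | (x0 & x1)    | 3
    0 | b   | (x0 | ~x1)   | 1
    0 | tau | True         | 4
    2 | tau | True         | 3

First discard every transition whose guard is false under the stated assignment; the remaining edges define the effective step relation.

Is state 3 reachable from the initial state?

Answer: REACHABLE

Trace:
Guard filter leaves 5 enabled edge(s).
L0 = {0}
L1 = {4}  cumulative {0,4}
L2 = {2}  cumulative {0,2,4}
L3 = {3}  cumulative {0,2,3,4}
Reachable = {0,2,3,4}
Path to 3: tau·tau·tau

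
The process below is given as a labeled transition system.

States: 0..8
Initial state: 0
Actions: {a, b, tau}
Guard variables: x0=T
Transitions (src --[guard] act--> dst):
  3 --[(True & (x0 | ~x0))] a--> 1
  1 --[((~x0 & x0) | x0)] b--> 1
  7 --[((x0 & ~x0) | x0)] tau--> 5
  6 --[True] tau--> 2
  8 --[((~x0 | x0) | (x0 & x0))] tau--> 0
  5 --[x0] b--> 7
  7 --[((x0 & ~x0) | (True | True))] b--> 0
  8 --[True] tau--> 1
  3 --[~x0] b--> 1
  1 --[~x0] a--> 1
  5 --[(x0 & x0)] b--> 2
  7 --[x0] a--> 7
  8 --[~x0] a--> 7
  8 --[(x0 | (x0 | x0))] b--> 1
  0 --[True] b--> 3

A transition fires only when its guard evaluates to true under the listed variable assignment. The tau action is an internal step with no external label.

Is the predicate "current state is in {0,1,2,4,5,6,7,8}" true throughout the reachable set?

Answer: INVARIANT VIOLATED at state 3

Analysis:
Allowed set {0,1,2,4,5,6,7,8}
Reach set: {0,1,3}
  0: ok
  1: ok
  3: outside
counterexample path to 3: b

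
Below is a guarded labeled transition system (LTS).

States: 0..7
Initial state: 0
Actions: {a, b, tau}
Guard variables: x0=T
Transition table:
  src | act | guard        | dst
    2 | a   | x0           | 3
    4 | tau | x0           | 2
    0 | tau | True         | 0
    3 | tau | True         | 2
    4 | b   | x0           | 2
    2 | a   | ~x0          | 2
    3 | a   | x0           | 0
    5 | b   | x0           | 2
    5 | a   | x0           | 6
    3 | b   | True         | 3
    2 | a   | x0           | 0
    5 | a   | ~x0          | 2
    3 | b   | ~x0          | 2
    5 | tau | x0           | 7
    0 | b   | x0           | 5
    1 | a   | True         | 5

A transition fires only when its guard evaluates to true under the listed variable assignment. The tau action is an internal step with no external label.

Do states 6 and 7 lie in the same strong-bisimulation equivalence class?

Bisimulation quotient by refinement:
  P[0] = {{0,1,2,3,4,5,6,7}}
  P[1] = {{0,4},{1,2},{3,5},{6,7}}
  P[2] = {{0},{1},{2},{3},{4},{5},{6,7}}
7 equivalence class(es) (converged in 3)
[6]={6,7}  [7]={6,7}

Answer: BISIMILAR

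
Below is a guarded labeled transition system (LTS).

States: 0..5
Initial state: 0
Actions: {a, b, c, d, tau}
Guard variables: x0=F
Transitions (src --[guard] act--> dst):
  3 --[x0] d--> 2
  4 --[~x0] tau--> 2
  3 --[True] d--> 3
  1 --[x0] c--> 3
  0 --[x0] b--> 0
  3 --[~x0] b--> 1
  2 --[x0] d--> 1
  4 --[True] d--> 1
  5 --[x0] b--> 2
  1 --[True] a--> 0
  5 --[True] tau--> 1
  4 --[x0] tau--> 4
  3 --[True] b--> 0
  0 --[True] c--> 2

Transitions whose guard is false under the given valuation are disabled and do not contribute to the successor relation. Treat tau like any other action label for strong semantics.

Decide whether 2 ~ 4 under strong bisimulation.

Bisimulation quotient by refinement:
  round 0: {{0,1,2,3,4,5}}
  round 1: {{0},{1},{2},{3},{4},{5}}
Fixed point at round 2; 6 class(es).
class of 2: {2}; class of 4: {4}

Answer: NOT BISIMILAR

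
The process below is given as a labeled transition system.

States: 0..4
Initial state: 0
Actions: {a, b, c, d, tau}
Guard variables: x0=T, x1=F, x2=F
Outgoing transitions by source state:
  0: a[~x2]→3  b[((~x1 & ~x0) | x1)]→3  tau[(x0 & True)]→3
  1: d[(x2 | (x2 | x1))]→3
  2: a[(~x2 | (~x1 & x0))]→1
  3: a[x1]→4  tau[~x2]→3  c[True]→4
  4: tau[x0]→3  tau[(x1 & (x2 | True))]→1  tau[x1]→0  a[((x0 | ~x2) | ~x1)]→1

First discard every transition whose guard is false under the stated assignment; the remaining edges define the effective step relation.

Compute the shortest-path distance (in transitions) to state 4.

Answer: 2

Working:
Breadth-first toward 4:
  Layer 0: {0}
  Layer 1: {3}
  Layer 2: {4}
depth(4)=2, e.g. a·c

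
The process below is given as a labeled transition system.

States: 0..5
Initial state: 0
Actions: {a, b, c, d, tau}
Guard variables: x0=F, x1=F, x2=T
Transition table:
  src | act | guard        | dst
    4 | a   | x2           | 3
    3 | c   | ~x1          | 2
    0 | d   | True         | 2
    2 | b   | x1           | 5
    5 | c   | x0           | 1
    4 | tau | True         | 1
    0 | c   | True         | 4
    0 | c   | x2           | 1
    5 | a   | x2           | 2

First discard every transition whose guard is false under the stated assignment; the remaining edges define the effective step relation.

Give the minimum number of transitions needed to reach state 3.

Answer: 2

Analysis:
Breadth-first toward 3:
  L0 = {0}
  L1 = {1,2,4}
  L2 = {3}
depth(3)=2, e.g. c·a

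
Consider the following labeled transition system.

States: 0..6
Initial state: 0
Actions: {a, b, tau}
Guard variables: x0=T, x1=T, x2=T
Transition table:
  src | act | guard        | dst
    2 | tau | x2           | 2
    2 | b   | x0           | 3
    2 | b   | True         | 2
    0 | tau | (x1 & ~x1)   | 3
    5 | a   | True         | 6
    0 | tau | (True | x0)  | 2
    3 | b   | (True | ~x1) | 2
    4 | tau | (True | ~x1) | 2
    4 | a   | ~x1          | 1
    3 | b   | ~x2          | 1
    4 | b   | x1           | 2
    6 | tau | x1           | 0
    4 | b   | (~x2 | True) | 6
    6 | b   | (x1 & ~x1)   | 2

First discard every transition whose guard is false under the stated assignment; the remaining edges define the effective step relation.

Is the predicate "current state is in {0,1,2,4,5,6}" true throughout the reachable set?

Allowed set {0,1,2,4,5,6}
Reach set: {0,2,3}
  0: ok
  2: ok
  3: VIOLATES
counterexample path to 3: tau·b

Answer: INVARIANT VIOLATED at state 3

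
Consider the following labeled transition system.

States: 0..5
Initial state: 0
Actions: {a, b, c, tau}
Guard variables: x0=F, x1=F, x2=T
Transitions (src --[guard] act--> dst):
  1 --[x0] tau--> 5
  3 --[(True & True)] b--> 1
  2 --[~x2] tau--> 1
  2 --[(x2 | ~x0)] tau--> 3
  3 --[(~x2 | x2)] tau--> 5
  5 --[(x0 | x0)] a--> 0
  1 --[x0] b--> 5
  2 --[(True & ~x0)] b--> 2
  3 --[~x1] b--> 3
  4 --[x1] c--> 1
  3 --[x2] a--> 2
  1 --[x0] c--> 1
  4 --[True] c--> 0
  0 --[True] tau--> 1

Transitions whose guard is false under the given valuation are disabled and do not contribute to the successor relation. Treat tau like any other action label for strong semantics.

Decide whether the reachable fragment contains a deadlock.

Answer: DEADLOCK at state 1

Trace:
R = {0,1}
  0: tau→1  [1 out]
  1: ∅  [no exit]
trace reaching 1: tau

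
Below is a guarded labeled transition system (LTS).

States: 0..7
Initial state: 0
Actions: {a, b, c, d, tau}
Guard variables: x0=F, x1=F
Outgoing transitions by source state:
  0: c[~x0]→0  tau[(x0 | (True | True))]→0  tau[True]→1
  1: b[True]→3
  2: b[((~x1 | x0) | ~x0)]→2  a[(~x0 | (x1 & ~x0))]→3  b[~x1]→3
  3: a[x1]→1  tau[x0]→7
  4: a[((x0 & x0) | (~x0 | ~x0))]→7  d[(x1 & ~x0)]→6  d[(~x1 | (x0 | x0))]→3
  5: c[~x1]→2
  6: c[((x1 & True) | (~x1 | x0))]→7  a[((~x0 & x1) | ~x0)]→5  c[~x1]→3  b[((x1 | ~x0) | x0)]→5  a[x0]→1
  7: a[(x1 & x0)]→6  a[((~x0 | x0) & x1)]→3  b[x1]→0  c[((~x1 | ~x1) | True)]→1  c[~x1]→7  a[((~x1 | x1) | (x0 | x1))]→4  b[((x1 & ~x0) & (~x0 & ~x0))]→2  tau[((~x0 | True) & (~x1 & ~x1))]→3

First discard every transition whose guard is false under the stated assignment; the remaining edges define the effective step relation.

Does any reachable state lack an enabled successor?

Answer: DEADLOCK at state 3

Trace:
R = {0,1,3}
  0: c→0  tau→0  tau→1  [3 exit(s)]
  1: b→3  [1 exit(s)]
  3: ∅  [deadlock]
Path to 3: tau·b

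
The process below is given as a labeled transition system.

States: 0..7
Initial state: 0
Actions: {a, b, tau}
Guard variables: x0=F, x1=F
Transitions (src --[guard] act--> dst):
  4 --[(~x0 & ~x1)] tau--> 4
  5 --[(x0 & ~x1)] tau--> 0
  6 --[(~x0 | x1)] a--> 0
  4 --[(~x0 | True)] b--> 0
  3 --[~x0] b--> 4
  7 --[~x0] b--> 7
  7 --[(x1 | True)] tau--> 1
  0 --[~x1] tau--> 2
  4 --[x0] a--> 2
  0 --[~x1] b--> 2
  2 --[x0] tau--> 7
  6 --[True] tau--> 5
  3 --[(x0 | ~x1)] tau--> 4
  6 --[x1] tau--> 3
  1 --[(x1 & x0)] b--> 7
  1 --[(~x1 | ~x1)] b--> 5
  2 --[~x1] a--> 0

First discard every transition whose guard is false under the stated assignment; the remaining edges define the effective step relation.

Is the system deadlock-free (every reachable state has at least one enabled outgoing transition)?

R = {0,2}
  0: b→2  tau→2  [2 out]
  2: a→0  [1 out]

Answer: DEADLOCK-FREE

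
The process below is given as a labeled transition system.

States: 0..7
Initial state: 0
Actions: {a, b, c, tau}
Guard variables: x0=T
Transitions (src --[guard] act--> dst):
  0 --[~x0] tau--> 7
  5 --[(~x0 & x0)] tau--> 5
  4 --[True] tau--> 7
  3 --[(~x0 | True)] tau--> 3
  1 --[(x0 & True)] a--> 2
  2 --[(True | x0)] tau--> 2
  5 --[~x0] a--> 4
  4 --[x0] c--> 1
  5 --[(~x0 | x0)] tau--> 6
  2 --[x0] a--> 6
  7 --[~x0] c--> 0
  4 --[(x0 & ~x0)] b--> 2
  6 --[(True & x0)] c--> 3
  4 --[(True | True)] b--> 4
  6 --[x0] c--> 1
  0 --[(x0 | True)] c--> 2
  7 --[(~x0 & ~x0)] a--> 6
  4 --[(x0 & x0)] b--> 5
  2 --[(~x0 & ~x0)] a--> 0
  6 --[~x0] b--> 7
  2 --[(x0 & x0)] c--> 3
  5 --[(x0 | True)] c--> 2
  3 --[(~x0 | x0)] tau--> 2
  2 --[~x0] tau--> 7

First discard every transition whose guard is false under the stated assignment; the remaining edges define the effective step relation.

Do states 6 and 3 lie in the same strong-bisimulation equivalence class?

Answer: NOT BISIMILAR

Working:
Refine partition for ~:
  P[0] = {{0,1,2,3,4,5,6,7}}
  P[1] = {{0,6},{1},{2},{3},{4},{5},{7}}
  P[2] = {{0},{1},{2},{3},{4},{5},{6},{7}}
Fixed point at round 3; 8 class(es).
6∈{6}, 3∈{3}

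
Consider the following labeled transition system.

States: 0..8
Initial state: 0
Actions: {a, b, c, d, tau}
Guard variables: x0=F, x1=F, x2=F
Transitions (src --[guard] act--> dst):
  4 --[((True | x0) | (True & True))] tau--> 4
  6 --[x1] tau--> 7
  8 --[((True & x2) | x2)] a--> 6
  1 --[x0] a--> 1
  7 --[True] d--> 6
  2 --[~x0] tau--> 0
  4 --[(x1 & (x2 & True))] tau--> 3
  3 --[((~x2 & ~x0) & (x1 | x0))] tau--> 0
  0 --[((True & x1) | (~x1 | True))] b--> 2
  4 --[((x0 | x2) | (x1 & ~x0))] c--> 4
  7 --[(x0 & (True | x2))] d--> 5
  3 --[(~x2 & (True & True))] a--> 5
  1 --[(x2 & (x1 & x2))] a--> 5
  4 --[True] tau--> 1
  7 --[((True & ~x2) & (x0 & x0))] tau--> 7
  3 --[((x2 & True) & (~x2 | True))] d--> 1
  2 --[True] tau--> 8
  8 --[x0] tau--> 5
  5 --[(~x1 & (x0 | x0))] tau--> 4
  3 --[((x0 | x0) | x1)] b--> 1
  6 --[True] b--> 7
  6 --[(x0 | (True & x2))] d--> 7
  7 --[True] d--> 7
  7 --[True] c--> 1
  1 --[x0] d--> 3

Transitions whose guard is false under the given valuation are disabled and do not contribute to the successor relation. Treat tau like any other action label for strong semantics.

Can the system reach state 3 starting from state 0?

Guard filter leaves 10 enabled edge(s).
depth 0: {0}
depth 1: {2}  now seen {0,2}
depth 2: {8}  now seen {0,2,8}
R = {0,2,8}

Answer: UNREACHABLE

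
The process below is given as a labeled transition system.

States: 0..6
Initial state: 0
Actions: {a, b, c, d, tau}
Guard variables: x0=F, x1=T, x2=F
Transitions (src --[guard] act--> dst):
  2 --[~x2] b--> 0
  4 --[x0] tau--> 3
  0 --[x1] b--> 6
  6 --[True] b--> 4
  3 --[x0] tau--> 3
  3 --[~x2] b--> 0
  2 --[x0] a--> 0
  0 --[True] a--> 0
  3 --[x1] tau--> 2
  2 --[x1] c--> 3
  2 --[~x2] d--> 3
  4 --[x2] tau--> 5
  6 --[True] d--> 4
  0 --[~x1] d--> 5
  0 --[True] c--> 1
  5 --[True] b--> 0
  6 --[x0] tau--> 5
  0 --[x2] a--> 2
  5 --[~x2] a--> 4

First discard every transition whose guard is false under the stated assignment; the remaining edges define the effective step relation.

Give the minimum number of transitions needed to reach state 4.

Layered search for 4:
  Layer 0: {0}
  Layer 1: {1,6}
  Layer 2: {4}
depth(4)=2, e.g. b·b

Answer: 2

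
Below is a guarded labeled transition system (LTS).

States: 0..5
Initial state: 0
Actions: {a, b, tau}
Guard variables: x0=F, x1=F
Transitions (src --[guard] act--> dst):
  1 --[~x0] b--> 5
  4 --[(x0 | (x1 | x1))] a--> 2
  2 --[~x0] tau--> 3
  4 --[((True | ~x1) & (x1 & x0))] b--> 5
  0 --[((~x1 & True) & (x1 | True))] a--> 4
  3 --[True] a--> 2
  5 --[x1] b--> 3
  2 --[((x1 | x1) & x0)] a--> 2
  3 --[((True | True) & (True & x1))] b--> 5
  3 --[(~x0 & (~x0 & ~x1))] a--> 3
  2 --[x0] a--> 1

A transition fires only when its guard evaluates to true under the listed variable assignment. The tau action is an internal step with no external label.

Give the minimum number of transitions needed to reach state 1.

Breadth-first toward 1:
  depth 0: {0}
  depth 1: {4}
1 never appears.

Answer: UNREACHABLE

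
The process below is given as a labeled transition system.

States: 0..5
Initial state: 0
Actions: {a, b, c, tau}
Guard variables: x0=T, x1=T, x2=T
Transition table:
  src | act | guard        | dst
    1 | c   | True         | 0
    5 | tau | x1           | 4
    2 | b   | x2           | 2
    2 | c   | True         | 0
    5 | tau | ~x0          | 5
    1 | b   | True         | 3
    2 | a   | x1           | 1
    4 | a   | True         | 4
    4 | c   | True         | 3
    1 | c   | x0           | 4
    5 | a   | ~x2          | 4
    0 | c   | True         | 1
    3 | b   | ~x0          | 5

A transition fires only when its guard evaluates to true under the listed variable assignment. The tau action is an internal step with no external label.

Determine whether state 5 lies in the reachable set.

Answer: UNREACHABLE

Trace:
10 transition(s) survive guard evaluation.
Layer 0: {0}
Layer 1: {1}  now seen {0,1}
Layer 2: {3,4}  now seen {0,1,3,4}
Reach set: {0,1,3,4}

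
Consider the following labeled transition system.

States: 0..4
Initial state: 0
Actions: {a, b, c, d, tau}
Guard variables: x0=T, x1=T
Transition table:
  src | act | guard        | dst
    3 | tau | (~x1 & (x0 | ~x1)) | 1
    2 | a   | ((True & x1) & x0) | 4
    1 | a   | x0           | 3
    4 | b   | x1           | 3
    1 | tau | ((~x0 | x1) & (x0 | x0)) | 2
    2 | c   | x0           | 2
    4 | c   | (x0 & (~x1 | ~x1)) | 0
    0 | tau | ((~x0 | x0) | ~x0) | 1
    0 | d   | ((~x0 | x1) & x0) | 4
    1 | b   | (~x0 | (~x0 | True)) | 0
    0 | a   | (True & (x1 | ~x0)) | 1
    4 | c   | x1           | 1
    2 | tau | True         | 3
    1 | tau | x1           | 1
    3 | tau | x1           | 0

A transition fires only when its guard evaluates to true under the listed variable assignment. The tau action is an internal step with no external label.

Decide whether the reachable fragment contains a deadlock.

Answer: DEADLOCK-FREE

Trace:
Reach set: {0,1,2,3,4}
  0: a→1  d→4  tau→1  [deg 3]
  1: a→3  b→0  tau→1  tau→2  [deg 4]
  2: a→4  c→2  tau→3  [deg 3]
  3: tau→0  [deg 1]
  4: b→3  c→1  [deg 2]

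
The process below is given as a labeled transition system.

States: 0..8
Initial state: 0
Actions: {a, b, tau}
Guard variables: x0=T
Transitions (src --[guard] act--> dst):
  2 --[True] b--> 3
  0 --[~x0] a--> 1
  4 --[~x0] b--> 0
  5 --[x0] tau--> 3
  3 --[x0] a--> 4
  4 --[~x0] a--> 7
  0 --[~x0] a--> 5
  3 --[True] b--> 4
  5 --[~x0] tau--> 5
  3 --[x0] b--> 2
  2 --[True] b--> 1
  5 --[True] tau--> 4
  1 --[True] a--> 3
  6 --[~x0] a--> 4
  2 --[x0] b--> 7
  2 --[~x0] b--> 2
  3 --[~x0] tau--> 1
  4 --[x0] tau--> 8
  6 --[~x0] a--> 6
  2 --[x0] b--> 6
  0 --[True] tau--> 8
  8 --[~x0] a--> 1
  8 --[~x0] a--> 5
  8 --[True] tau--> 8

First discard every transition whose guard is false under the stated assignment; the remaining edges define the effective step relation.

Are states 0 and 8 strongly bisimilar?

Answer: BISIMILAR

Trace:
Refine partition for ~:
  P[0] = {{0,1,2,3,4,5,6,7,8}}
  P[1] = {{0,4,5,8},{1},{2},{3},{6,7}}
  P[2] = {{0,4,8},{1},{2},{3},{5},{6,7}}
6 equivalence class(es) (converged in 3)
0∈{0,4,8}, 8∈{0,4,8}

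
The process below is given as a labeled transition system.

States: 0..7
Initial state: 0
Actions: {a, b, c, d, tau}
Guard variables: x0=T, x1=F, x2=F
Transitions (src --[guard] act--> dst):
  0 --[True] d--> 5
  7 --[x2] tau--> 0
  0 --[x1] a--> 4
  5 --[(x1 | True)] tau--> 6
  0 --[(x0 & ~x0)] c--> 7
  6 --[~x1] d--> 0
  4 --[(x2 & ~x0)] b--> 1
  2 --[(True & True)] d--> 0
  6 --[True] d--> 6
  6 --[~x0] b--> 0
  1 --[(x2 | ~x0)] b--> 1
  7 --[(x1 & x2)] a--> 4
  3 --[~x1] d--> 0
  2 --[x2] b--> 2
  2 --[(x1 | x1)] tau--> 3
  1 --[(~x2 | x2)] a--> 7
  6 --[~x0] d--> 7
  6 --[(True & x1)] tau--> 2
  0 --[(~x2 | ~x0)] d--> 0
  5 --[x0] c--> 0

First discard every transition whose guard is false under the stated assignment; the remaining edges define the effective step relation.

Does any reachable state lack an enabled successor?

Answer: DEADLOCK-FREE

Working:
R = {0,5,6}
  0: d→0  d→5  [deg 2]
  5: c→0  tau→6  [deg 2]
  6: d→0  d→6  [deg 2]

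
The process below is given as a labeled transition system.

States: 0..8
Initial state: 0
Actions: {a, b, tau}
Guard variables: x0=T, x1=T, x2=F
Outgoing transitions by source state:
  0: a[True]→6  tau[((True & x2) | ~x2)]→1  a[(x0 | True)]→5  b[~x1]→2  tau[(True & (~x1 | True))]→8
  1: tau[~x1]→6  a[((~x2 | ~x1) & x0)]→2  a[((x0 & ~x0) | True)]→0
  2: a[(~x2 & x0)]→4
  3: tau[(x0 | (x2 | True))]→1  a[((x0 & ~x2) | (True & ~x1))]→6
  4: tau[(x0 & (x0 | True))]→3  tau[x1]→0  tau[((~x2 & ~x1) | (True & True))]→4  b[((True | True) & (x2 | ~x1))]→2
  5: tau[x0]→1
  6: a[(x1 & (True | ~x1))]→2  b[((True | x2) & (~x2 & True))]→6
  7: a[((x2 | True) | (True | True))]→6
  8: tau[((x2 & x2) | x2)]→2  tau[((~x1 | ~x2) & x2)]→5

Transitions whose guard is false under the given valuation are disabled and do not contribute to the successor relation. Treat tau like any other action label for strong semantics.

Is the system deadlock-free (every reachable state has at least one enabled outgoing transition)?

Reachable = {0,1,2,3,4,5,6,8}
  0: a→5  a→6  tau→1  tau→8  [4 exit(s)]
  1: a→0  a→2  [2 exit(s)]
  2: a→4  [1 exit(s)]
  3: a→6  tau→1  [2 exit(s)]
  4: tau→0  tau→3  tau→4  [3 exit(s)]
  5: tau→1  [1 exit(s)]
  6: a→2  b→6  [2 exit(s)]
  8: ∅  [STUCK]
Path to 8: tau

Answer: DEADLOCK at state 8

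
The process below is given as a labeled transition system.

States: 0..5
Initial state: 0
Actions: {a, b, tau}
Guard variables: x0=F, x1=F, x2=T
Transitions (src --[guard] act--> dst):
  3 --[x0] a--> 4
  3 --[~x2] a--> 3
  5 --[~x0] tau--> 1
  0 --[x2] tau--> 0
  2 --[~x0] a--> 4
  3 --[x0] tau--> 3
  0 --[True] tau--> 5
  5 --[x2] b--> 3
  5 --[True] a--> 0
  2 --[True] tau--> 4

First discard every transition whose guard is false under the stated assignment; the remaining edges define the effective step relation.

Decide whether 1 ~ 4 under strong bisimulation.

Refine partition for ~:
  round 0: {{0,1,2,3,4,5}}
  round 1: {{0},{1,3,4},{2},{5}}
Fixed point at round 2; 4 class(es).
class of 1: {1,3,4}; class of 4: {1,3,4}

Answer: BISIMILAR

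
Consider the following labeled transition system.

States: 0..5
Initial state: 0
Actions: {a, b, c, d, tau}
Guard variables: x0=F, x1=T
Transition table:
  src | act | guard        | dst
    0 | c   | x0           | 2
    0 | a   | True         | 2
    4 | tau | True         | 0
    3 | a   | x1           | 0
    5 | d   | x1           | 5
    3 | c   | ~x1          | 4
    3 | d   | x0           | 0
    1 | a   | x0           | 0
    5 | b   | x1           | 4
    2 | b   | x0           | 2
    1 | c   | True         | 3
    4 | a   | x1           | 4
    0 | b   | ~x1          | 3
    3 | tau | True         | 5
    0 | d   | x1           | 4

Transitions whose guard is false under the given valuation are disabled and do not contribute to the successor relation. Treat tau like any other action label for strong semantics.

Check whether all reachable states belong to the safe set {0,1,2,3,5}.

Answer: INVARIANT VIOLATED at state 4

Trace:
Safe = {0,1,2,3,5}
R = {0,2,4}
  0: safe
  2: safe
  4: ✗ unsafe
reach 4 via d — violates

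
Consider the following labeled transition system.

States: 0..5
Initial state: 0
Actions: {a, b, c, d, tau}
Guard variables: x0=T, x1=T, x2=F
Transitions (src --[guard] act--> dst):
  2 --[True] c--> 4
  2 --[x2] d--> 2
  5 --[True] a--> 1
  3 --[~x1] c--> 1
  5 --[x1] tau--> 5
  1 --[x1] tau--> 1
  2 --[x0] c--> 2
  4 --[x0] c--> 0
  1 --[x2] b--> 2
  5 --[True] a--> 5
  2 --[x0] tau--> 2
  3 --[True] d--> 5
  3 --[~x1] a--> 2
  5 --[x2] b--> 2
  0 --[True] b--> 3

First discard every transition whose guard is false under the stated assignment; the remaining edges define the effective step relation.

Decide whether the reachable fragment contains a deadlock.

R = {0,1,3,5}
  0: b→3  [1 exit(s)]
  1: tau→1  [1 exit(s)]
  3: d→5  [1 exit(s)]
  5: a→1  a→5  tau→5  [3 exit(s)]

Answer: DEADLOCK-FREE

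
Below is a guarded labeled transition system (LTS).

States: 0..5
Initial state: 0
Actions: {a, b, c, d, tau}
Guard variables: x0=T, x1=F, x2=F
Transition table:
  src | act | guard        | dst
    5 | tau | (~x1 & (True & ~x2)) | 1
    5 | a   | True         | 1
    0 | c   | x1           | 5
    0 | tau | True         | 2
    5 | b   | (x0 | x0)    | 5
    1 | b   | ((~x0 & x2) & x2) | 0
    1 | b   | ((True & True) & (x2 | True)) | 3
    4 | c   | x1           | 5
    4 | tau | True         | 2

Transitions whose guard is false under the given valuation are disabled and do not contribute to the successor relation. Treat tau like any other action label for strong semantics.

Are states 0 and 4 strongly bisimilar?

Bisimulation quotient by refinement:
  round 0: {{0,1,2,3,4,5}}
  round 1: {{0,4},{1},{2,3},{5}}
Fixed point at round 2; 4 class(es).
0∈{0,4}, 4∈{0,4}

Answer: BISIMILAR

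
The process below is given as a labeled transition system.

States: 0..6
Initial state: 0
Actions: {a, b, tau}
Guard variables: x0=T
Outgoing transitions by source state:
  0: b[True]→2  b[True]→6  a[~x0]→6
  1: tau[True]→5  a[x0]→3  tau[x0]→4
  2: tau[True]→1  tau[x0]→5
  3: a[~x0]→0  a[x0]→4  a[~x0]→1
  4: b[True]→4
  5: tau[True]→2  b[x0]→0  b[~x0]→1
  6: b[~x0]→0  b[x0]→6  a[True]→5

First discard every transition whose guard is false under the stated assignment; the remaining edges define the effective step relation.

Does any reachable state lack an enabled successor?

Answer: DEADLOCK-FREE

Working:
Reach set: {0,1,2,3,4,5,6}
  0: b→2  b→6  [2 out]
  1: a→3  tau→4  tau→5  [3 out]
  2: tau→1  tau→5  [2 out]
  3: a→4  [1 out]
  4: b→4  [1 out]
  5: b→0  tau→2  [2 out]
  6: a→5  b→6  [2 out]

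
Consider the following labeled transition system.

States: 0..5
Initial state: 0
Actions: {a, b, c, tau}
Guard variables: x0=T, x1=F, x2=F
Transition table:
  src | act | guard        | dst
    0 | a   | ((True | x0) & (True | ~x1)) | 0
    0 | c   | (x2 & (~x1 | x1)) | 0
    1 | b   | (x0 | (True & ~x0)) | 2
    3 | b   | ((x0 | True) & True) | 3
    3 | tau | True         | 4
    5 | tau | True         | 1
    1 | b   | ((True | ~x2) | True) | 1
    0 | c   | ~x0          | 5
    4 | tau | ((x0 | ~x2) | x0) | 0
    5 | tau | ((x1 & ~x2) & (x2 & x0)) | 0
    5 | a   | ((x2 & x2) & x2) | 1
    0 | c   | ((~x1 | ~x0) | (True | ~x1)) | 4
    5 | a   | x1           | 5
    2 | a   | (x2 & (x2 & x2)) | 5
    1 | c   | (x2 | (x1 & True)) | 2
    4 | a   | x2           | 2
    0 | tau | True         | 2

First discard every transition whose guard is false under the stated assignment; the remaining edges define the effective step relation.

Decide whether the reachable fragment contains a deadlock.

Answer: DEADLOCK at state 2

Analysis:
Reach set: {0,2,4}
  0: a→0  c→4  tau→2  [3 exit(s)]
  2: ∅  [STUCK]
  4: tau→0  [1 exit(s)]
witness 2: tau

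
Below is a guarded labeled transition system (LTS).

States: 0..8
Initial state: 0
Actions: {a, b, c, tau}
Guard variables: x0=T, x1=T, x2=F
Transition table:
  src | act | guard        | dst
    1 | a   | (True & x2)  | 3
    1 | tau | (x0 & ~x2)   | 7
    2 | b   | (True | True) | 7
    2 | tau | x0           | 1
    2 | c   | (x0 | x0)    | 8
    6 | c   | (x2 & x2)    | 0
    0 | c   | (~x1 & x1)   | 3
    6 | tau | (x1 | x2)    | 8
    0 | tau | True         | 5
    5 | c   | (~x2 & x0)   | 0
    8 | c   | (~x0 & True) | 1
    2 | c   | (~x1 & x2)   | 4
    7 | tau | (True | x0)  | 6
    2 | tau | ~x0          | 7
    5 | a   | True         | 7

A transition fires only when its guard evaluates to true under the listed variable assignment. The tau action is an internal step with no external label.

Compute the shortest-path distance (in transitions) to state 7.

BFS to 7:
  Layer 0: {0}
  Layer 1: {5}
  Layer 2: {7}
7 enters at depth 2; path tau·a

Answer: 2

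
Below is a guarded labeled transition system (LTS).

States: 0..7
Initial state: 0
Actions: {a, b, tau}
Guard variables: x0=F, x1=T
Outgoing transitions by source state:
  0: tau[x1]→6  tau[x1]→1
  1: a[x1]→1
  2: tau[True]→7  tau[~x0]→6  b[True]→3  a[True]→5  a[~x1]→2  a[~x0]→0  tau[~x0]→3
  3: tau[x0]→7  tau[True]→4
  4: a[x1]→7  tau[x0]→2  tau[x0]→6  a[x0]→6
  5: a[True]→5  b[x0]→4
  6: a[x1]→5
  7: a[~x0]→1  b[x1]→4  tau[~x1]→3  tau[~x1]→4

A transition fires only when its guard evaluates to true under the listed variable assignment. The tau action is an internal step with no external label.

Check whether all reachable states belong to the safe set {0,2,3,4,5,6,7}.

Safe = {0,2,3,4,5,6,7}
R = {0,1,5,6}
  0: ✓
  1: outside
  5: ✓
  6: ✓
counterexample path to 1: tau

Answer: INVARIANT VIOLATED at state 1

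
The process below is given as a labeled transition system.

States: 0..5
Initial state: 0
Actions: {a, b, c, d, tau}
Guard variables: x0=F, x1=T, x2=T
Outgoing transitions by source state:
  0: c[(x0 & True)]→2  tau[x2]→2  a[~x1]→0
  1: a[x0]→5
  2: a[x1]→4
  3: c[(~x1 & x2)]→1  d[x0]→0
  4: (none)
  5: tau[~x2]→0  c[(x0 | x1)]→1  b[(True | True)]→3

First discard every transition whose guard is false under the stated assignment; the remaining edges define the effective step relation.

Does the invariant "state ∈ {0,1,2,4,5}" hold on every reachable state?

Allowed set {0,1,2,4,5}
R = {0,2,4}
  0: safe
  2: safe
  4: safe

Answer: INVARIANT HOLDS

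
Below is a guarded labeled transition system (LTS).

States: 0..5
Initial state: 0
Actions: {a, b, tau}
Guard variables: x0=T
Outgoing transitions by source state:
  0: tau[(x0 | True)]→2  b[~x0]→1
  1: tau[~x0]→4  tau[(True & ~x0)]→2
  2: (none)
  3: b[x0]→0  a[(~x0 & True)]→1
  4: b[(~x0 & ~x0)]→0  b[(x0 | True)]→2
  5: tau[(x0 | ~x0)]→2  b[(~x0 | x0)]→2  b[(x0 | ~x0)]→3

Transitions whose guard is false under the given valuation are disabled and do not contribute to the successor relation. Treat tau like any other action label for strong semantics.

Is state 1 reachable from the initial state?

Answer: UNREACHABLE

Working:
Guard filter leaves 6 enabled edge(s).
depth 0: {0}
depth 1: {2}  now seen {0,2}
R = {0,2}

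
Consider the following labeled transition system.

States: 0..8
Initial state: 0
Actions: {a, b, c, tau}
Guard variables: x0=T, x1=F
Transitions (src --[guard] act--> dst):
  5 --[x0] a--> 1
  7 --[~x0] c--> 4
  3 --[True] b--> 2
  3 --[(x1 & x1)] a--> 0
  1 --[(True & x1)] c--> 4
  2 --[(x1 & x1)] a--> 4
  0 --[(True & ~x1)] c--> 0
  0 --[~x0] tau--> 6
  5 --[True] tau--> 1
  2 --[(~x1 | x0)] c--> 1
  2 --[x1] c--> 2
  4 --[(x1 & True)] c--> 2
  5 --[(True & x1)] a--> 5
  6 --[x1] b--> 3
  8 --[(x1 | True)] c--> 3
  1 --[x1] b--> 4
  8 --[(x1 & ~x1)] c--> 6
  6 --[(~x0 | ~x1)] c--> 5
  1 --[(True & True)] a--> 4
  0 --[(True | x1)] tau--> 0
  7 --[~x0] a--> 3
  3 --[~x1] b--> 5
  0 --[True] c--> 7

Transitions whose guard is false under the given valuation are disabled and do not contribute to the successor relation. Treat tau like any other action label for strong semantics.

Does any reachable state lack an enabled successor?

Answer: DEADLOCK at state 7

Working:
R = {0,7}
  0: c→0  c→7  tau→0  [deg 3]
  7: ∅  [STUCK]
trace reaching 7: c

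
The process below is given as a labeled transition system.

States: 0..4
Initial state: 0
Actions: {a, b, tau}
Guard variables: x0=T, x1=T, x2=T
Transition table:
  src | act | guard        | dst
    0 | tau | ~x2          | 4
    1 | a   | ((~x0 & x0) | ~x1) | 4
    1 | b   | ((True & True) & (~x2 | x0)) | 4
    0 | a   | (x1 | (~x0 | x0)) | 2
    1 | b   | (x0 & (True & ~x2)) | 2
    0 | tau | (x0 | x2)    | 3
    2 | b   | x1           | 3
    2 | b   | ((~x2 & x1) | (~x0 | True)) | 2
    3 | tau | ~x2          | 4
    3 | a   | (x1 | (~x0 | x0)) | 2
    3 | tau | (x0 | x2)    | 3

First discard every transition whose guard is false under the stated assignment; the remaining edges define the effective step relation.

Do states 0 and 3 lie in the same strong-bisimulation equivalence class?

Answer: BISIMILAR

Trace:
Compute ~ classes (split until stable):
  π0 = {{0,1,2,3,4}}
  π1 = {{0,3},{1,2},{4}}
  π2 = {{0,3},{1},{2},{4}}
stable after 3 split(s): 4 block(s)
[0]={0,3}  [3]={0,3}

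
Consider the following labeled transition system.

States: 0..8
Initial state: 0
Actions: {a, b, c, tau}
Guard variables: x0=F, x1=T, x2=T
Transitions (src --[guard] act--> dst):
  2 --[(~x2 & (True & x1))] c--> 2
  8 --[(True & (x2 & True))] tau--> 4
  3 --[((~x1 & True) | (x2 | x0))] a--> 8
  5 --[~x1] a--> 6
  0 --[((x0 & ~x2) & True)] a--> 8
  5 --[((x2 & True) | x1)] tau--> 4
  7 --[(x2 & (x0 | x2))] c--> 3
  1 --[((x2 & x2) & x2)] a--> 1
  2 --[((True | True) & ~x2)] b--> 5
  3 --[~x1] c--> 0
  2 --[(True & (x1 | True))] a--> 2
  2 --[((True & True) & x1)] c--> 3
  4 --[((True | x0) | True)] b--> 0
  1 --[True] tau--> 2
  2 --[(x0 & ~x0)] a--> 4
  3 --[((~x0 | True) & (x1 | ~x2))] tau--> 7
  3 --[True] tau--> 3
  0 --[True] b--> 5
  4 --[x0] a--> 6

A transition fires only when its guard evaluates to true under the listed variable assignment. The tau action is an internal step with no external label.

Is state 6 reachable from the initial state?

Answer: UNREACHABLE

Working:
After dropping false guards: 12 live edges.
Layer 0: {0}
Layer 1: {5}  cumulative {0,5}
Layer 2: {4}  cumulative {0,4,5}
R = {0,4,5}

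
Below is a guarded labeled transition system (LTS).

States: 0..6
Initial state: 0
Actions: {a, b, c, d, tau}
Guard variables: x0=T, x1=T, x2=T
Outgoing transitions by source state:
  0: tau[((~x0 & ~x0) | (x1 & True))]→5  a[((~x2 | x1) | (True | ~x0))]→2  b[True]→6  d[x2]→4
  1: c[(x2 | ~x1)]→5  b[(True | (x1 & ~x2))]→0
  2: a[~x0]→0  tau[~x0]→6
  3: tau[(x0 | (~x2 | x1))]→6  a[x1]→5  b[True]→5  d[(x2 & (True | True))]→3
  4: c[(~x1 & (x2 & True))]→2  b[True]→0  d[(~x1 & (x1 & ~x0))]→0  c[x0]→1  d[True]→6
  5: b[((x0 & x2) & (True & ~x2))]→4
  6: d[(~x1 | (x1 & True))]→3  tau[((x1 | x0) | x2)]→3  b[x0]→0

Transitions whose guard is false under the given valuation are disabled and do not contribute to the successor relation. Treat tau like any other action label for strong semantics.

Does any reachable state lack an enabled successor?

Answer: DEADLOCK at state 2

Working:
Reachable = {0,1,2,3,4,5,6}
  0: a→2  b→6  d→4  tau→5  [4 out]
  1: b→0  c→5  [2 out]
  2: ∅  [deadlock]
  3: a→5  b→5  d→3  tau→6  [4 out]
  4: b→0  c→1  d→6  [3 out]
  5: ∅  [deadlock]
  6: b→0  d→3  tau→3  [3 out]
witness 2: a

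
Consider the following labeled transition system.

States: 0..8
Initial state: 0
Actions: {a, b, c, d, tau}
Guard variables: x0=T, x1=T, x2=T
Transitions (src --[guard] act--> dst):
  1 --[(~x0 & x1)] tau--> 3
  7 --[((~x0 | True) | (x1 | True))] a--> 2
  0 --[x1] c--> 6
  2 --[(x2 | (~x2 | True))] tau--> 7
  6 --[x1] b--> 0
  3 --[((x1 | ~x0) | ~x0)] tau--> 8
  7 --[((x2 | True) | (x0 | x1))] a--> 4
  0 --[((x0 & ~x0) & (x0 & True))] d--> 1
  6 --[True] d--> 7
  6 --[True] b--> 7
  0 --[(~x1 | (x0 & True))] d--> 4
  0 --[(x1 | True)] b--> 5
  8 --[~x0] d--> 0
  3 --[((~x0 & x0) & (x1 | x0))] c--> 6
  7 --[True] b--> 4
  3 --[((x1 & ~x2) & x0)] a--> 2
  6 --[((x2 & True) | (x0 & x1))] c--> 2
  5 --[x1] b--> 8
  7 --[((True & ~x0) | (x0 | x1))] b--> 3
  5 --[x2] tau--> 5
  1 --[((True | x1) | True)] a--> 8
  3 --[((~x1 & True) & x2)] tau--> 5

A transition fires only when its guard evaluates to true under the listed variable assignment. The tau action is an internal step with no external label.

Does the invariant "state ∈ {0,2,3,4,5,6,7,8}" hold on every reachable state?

Allowed set {0,2,3,4,5,6,7,8}
Reach set: {0,2,3,4,5,6,7,8}
  0: ok
  2: ok
  3: ok
  4: ok
  5: ok
  6: ok
  7: ok
  8: ok

Answer: INVARIANT HOLDS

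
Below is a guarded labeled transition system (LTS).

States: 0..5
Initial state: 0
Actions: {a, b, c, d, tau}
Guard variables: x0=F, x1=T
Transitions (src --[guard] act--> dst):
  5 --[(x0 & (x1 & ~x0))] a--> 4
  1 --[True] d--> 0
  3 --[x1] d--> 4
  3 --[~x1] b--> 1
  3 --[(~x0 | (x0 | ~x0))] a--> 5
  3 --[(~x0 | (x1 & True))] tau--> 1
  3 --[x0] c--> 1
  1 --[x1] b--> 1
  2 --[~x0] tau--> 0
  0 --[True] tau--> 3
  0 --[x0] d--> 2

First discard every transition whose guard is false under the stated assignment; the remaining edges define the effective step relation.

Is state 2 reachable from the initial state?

Answer: UNREACHABLE

Working:
Guard filter leaves 7 enabled edge(s).
L0 = {0}
L1 = {3}  total {0,3}
L2 = {1,4,5}  total {0,1,3,4,5}
Reachable = {0,1,3,4,5}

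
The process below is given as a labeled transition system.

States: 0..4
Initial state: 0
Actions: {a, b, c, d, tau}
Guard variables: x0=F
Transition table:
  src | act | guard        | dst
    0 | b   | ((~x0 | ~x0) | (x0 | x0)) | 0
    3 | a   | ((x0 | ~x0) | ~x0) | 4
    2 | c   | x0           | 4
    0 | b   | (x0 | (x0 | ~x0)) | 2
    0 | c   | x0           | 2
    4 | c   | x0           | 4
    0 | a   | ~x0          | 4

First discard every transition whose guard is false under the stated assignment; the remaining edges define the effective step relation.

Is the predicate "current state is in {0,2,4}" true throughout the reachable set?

Answer: INVARIANT HOLDS

Analysis:
Inv-set: {0,2,4}
Reachable = {0,2,4}
  0: ok
  2: ok
  4: ok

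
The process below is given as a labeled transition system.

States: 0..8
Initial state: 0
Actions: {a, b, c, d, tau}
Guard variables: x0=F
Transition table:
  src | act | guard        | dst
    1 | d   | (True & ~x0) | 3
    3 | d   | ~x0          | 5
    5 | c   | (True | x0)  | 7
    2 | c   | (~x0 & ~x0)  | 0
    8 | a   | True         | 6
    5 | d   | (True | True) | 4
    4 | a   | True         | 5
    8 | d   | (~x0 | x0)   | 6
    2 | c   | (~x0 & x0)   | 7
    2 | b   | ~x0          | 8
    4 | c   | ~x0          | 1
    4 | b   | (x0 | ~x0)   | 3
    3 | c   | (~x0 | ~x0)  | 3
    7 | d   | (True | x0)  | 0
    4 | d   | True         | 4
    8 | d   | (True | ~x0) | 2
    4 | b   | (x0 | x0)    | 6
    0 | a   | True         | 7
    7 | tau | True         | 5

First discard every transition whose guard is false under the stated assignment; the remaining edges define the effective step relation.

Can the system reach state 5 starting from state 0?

Answer: REACHABLE

Working:
Guard filter leaves 17 enabled edge(s).
Layer 0: {0}
Layer 1: {7}  total {0,7}
Layer 2: {5}  total {0,5,7}
Layer 3: {4}  total {0,4,5,7}
Layer 4: {1,3}  total {0,1,3,4,5,7}
Reachable = {0,1,3,4,5,7}
trace reaching 5: a·tau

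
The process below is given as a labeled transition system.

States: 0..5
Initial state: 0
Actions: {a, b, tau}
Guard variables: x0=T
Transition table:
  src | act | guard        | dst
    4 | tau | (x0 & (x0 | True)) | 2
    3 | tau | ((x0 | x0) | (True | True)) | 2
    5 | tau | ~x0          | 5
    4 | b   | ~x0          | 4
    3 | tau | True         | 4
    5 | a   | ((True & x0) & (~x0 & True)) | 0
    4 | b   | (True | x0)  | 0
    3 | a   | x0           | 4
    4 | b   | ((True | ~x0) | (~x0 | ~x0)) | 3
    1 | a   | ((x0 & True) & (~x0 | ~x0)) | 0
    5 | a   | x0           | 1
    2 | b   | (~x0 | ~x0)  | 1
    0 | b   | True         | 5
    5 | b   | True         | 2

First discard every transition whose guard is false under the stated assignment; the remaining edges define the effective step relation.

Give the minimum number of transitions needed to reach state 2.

Breadth-first toward 2:
  depth 0: {0}
  depth 1: {5}
  depth 2: {1,2}
2 enters at depth 2; path b·b

Answer: 2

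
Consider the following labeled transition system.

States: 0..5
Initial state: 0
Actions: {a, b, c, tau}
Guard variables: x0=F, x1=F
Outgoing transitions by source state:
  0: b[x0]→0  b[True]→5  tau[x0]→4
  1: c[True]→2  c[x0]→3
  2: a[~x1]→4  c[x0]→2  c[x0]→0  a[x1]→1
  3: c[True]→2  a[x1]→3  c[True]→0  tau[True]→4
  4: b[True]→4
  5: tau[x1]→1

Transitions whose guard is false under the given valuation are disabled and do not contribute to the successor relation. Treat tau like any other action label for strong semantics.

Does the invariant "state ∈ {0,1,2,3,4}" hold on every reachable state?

Inv-set: {0,1,2,3,4}
Reach set: {0,5}
  0: safe
  5: outside
reach 5 via b — violates

Answer: INVARIANT VIOLATED at state 5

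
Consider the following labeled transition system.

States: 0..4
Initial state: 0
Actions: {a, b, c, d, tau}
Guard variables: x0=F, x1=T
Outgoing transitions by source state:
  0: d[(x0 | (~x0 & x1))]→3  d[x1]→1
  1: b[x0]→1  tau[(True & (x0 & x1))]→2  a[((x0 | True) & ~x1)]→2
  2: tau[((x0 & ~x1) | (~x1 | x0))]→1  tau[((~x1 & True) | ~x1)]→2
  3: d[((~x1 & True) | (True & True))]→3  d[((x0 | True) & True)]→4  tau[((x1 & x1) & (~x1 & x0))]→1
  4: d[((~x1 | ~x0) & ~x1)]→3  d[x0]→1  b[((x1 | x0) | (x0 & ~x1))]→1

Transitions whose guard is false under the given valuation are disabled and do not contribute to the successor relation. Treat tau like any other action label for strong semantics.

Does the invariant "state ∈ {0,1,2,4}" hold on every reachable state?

Answer: INVARIANT VIOLATED at state 3

Analysis:
Inv-set: {0,1,2,4}
Reach set: {0,1,3,4}
  0: ok
  1: ok
  3: outside
  4: ok
witness against invariant: d → 3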